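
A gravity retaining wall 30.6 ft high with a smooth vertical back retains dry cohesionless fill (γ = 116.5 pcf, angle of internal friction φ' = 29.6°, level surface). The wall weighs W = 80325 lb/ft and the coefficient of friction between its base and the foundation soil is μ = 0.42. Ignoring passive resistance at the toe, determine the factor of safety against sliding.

K_a = tan²(45° − 29.6°/2) = 0.3387.
P_a = ½K_aγH² = 0.5×0.3387×116.5×30.6² = 18480 lb/ft, acting at H/3 = 10.20 ft above the base.
FS_sliding = μW / P_a = 0.42×80325 / 18480 = 1.826.

1.83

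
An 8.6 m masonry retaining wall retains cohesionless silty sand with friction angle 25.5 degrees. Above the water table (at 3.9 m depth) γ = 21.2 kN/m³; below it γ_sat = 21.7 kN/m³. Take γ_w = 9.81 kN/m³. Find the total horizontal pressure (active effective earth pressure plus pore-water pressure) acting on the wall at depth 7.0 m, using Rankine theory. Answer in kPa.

78.0 kPa

K_a = (1 − sin φ)/(1 + sin φ) = 0.3981.
γ' = 21.7 − 9.81 = 11.89 kN/m³.
Effective vertical stress at 7.0 m: σ'_v = 21.2×3.9 + 11.89×3.10 = 119.5 kPa.
σ'_h = K_a σ'_v = 0.3981 × 119.5 = 47.59 kPa; u = γ_w × 3.10 = 30.41 kPa.
Total σ_h = 47.59 + 30.41 = 78.00 kPa.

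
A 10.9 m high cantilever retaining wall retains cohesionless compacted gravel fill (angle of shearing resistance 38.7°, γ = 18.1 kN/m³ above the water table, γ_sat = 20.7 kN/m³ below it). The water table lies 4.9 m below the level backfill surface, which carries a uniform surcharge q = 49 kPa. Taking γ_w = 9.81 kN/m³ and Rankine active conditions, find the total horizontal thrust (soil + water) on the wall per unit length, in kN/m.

518 kN/m

K_a = tan²(45° − φ/2) = 0.2306.
γ' = 20.7 − 9.81 = 10.89 kN/m³. h₂ = H − d_w = 6.0 m.
σ'_h: at surface K_a·q = 11.30; at WT K_a(q+γd_w) = 31.75; at base K_a(q+γd_w+γ'h₂) = 46.82 kPa.
P₁ = ½(11.30+31.75)×4.9 = 105.5; P₂ = ½(31.75+46.82)×6.0 = 235.7; P_w = ½γ_w h₂² = 176.6.
Total = 105.5+235.7+176.6 = 517.7 kN/m.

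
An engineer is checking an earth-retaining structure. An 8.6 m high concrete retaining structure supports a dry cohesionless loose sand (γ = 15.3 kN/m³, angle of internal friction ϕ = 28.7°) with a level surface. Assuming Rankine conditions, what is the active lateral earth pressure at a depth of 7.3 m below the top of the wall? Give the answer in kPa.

K_a = (1 − sin φ)/(1 + sin φ) = 0.3511.
σ_h = K_a γ z = 0.3511 × 15.3 × 7.3 = 39.22 kPa.

39.2 kPa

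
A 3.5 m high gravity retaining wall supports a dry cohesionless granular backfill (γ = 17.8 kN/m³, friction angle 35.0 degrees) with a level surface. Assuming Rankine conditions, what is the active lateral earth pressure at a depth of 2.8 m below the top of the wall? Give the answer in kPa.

13.5 kPa

K_a = (1 − sin φ)/(1 + sin φ) = 0.2710.
σ_h = K_a γ z = 0.2710 × 17.8 × 2.8 = 13.51 kPa.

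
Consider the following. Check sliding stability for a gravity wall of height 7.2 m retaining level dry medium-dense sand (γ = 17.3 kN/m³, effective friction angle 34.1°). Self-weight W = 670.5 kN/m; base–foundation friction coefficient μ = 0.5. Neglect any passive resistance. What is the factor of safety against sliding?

K_a = tan²(45° − 34.1°/2) = 0.2815.
P_a = ½K_aγH² = 0.5×0.2815×17.3×7.2² = 126.2 kN/m, acting at H/3 = 2.400 m above the base.
FS_sliding = μW / P_a = 0.5×670.5 / 126.2 = 2.656.

2.66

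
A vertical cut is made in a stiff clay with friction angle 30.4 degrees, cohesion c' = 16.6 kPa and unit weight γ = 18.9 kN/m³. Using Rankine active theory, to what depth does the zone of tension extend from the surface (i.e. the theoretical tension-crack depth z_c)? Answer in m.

3.07 m

K_a = tan²(45° − 30.4°/2) = 0.3280; √K_a = 0.5727.
The active pressure is zero where K_a γ z = 2c√K_a, so z_c = 2c/(γ√K_a) = 2×16.6/(18.9×0.5727) = 3.067 m.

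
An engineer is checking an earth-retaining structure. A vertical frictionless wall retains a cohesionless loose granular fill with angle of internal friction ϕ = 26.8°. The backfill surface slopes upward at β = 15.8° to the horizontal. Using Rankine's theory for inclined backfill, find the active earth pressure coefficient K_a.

0.439

K_a = cos β · (cos β − √(cos²β − cos²φ)) / (cos β + √(cos²β − cos²φ)).
cos β = 0.9622, cos φ = 0.8926, √(cos²β − cos²φ) = 0.3594.
K_a = 0.9622 × (0.9622 − 0.3594)/(0.9622 + 0.3594) = 0.4389.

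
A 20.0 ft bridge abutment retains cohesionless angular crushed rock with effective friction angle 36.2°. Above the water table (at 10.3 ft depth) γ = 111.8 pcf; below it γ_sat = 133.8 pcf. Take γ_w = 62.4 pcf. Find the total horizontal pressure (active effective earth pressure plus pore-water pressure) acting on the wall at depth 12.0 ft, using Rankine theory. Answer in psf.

434 psf

K_a = (1 − sin φ)/(1 + sin φ) = 0.2574.
γ' = 133.8 − 62.4 = 71.40 pcf.
Effective vertical stress at 12.0 ft: σ'_v = 111.8×10.3 + 71.40×1.70 = 1273 psf.
σ'_h = K_a σ'_v = 0.2574 × 1273 = 327.6 psf; u = γ_w × 1.70 = 106.1 psf.
Total σ_h = 327.6 + 106.1 = 433.7 psf.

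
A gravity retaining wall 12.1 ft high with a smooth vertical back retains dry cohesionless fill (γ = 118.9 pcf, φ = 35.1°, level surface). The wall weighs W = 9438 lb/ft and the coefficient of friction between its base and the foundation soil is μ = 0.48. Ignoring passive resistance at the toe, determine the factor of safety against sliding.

K_a = tan²(45° − 35.1°/2) = 0.2698.
P_a = ½K_aγH² = 0.5×0.2698×118.9×12.1² = 2349 lb/ft, acting at H/3 = 4.033 ft above the base.
FS_sliding = μW / P_a = 0.48×9438 / 2349 = 1.929.

1.93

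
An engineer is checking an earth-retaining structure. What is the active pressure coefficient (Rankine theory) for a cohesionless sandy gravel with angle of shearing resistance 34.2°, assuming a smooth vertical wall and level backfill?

0.280

K_a = (1 − sin φ)/(1 + sin φ) = (1 − sin 34.2°)/(1 + sin 34.2°) = 0.2803.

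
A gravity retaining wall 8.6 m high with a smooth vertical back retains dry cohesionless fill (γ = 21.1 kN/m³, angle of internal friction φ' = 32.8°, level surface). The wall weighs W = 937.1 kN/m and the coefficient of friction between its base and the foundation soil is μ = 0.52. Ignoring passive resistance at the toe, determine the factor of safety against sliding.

2.10

K_a = tan²(45° − 32.8°/2) = 0.2973.
P_a = ½K_aγH² = 0.5×0.2973×21.1×8.6² = 231.9 kN/m, acting at H/3 = 2.867 m above the base.
FS_sliding = μW / P_a = 0.52×937.1 / 231.9 = 2.101.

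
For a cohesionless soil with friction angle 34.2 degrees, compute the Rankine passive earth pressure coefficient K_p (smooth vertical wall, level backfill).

3.57

K_p = (1 + sin φ)/(1 − sin φ) = tan²(45° + 34.2°/2) = 3.567.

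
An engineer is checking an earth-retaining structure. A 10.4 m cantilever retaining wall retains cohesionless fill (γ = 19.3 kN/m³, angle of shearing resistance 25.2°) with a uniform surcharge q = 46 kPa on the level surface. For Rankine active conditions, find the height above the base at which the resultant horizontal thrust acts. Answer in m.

4.01 m

K_a = 0.4027.
Triangular part P₁ = ½K_aγH² = 420.4 at H/3 = 3.467 m; rectangular part P₂ = K_a q H = 192.7 at H/2 = 5.200 m.
ȳ = (P₁·3.467 + P₂·5.200)/(P₁+P₂) = 4.011 m.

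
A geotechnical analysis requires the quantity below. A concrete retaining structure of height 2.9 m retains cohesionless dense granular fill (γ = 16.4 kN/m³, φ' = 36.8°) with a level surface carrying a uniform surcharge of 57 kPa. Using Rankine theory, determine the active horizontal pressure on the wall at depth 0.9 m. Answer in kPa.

K_a = (1 − sin φ)/(1 + sin φ) = 0.2508.
σ_v = γz + q = 16.4 × 0.9 + 57 = 71.76 kPa.
σ_h = K_a σ_v = 0.2508 × 71.76 = 17.99 kPa.

18.0 kPa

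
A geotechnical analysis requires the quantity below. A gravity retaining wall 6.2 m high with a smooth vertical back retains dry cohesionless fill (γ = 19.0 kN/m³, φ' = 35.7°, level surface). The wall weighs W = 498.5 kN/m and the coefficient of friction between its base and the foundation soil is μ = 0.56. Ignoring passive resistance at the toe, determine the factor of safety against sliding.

2.91

K_a = tan²(45° − 35.7°/2) = 0.2630.
P_a = ½K_aγH² = 0.5×0.2630×19.0×6.2² = 96.04 kN/m, acting at H/3 = 2.067 m above the base.
FS_sliding = μW / P_a = 0.56×498.5 / 96.04 = 2.907.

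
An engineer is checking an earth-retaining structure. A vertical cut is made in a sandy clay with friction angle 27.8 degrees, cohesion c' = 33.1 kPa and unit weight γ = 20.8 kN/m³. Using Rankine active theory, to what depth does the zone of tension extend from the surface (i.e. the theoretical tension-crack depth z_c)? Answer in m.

5.28 m

K_a = tan²(45° − 27.8°/2) = 0.3639; √K_a = 0.6032.
The active pressure is zero where K_a γ z = 2c√K_a, so z_c = 2c/(γ√K_a) = 2×33.1/(20.8×0.6032) = 5.276 m.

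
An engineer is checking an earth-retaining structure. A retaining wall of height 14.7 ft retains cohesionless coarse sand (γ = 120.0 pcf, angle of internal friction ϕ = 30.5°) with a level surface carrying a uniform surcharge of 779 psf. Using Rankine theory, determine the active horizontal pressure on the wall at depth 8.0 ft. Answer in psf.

568 psf

K_a = (1 − sin φ)/(1 + sin φ) = 0.3267.
σ_v = γz + q = 120.0 × 8.0 + 779 = 1739 psf.
σ_h = K_a σ_v = 0.3267 × 1739 = 568.1 psf.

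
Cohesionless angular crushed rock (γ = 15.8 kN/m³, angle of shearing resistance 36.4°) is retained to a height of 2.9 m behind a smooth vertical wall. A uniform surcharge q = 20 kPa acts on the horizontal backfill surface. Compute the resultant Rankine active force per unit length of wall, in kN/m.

K_a = tan²(45° − φ/2) = 0.2552.
Soil triangle: ½ K_a γ H² = 0.5×0.2552×15.8×2.9² = 16.95 kN/m.
Surcharge rectangle: K_a q H = 0.2552×20×2.9 = 14.80 kN/m.
Total = 16.95 + 14.80 = 31.75 kN/m.

31.8 kN/m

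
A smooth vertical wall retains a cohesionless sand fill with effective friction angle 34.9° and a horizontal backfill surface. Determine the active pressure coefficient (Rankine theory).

0.272

K_a = (1 − sin φ)/(1 + sin φ) = (1 − sin 34.9°)/(1 + sin 34.9°) = 0.2721.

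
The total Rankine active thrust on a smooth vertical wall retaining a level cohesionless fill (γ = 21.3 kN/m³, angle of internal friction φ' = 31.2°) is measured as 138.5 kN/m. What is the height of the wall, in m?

K_a = 0.3175. P_a = ½ K_a γ H² ⇒ H = √(2P_a/(K_a γ)).
H = √(2×138.5/(0.3175×21.3)) = 6.400 m.

6.40 m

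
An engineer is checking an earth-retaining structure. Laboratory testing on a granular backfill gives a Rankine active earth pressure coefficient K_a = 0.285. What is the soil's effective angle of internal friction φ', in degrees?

K_a = tan²(45° − φ/2) ⇒ 45° − φ/2 = arctan(√0.285) = 28.10°.
φ = 2(45° − 28.10°) = 33.81°.

33.8°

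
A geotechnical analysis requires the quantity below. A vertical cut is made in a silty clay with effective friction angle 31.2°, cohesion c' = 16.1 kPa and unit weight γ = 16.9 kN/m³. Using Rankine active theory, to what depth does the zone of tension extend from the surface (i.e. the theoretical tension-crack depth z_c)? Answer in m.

3.38 m

K_a = tan²(45° − 31.2°/2) = 0.3175; √K_a = 0.5635.
The active pressure is zero where K_a γ z = 2c√K_a, so z_c = 2c/(γ√K_a) = 2×16.1/(16.9×0.5635) = 3.381 m.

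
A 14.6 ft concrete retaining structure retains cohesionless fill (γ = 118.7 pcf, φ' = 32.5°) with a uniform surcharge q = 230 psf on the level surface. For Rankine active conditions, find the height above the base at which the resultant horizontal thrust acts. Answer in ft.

K_a = 0.3010.
Triangular part P₁ = ½K_aγH² = 3808 at H/3 = 4.867 ft; rectangular part P₂ = K_a q H = 1011 at H/2 = 7.300 ft.
ȳ = (P₁·4.867 + P₂·7.300)/(P₁+P₂) = 5.377 ft.

5.38 ft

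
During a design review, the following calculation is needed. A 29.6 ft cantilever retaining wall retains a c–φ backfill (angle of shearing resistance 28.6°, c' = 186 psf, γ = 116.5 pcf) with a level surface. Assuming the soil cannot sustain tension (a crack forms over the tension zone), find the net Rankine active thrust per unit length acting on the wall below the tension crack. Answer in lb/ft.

12000 lb/ft

K_a = 0.3525; √K_a = 0.5938.
Tension-crack depth z_c = 2c/(γ√K_a) = 2×186/(116.5×0.5938) = 5.378 ft.
σ_a at base = K_a γ H − 2c√K_a = 0.3525×116.5×29.6 − 2×186×0.5938 = 994.8 psf.
P_a = ½ × 994.8 × (H − z_c) = 0.5×994.8×24.22 = 12050 lb/ft.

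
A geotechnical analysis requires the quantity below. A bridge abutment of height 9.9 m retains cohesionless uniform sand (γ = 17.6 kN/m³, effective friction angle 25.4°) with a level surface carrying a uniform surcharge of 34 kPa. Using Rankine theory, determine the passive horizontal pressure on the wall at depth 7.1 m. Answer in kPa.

398 kPa

K_p = (1 + sin φ)/(1 − sin φ) = 2.502.
σ_v = γz + q = 17.6 × 7.1 + 34 = 159.0 kPa.
σ_h = K_p σ_v = 2.502 × 159.0 = 397.8 kPa.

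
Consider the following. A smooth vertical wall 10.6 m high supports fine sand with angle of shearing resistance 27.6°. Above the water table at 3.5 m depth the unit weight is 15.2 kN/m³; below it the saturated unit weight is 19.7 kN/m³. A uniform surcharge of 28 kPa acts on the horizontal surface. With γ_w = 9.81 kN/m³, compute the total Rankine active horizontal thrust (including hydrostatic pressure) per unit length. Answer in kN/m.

K_a = tan²(45° − φ/2) = 0.3668.
γ' = 19.7 − 9.81 = 9.890 kN/m³. h₂ = H − d_w = 7.1 m.
σ'_h: at surface K_a·q = 10.27; at WT K_a(q+γd_w) = 29.78; at base K_a(q+γd_w+γ'h₂) = 55.54 kPa.
P₁ = ½(10.27+29.78)×3.5 = 70.09; P₂ = ½(29.78+55.54)×7.1 = 302.9; P_w = ½γ_w h₂² = 247.3.
Total = 70.09+302.9+247.3 = 620.2 kN/m.

620 kN/m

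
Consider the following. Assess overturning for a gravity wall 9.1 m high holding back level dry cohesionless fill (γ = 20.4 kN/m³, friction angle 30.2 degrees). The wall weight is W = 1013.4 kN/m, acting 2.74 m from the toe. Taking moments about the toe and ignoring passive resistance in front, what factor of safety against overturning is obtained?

3.28

K_a = tan²(45° − 30.2°/2) = 0.3307.
P_a = ½K_aγH² = 0.5×0.3307×20.4×9.1² = 279.3 kN/m, acting at H/3 = 3.033 m above the base.
Overturning moment M_o = P_a × H/3 = 279.3 × 3.033 = 847.2.
Resisting moment M_r = W × 2.74 = 1013.4 × 2.74 = 2777.
FS_overturning = M_r/M_o = 2777/847.2 = 3.278.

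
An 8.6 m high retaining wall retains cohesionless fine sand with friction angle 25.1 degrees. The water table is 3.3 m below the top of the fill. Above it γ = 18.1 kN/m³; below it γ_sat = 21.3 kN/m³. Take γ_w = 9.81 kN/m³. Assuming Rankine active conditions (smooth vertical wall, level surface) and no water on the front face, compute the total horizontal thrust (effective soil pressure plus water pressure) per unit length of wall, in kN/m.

K_a = tan²(45° − φ/2) = 0.4043.
γ' = 21.3 − 9.81 = 11.49 kN/m³. Depth below WT = 5.3 m.
σ'_h at WT = K_a γ d_w = 24.15 kPa; at base = 24.15 + K_a γ' × 5.3 = 48.77 kPa.
P₁ (0–3.3 m) = ½×24.15×3.3 = 39.85. P₂ (3.3–8.6 m) = ½(24.15+48.77)×5.3 = 193.2.
P_w = ½ γ_w h₂² = 0.5×9.81×5.3² = 137.8. Total = 39.85+193.2+137.8 = 370.9 kN/m.

371 kN/m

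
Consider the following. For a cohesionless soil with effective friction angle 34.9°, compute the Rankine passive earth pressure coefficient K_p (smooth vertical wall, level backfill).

3.67

K_p = (1 + sin φ)/(1 − sin φ) = tan²(45° + 34.9°/2) = 3.674.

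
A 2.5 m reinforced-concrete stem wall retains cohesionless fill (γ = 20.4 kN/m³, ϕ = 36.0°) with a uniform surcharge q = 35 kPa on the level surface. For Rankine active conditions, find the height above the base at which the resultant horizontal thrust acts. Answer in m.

K_a = 0.2596.
Triangular part P₁ = ½K_aγH² = 16.55 at H/3 = 0.8333 m; rectangular part P₂ = K_a q H = 22.72 at H/2 = 1.250 m.
ȳ = (P₁·0.8333 + P₂·1.250)/(P₁+P₂) = 1.074 m.

1.07 m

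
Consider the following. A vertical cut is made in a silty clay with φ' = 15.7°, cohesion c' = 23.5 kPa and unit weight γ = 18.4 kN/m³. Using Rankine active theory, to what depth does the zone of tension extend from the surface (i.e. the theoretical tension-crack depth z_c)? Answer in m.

K_a = tan²(45° − 15.7°/2) = 0.5741; √K_a = 0.7577.
The active pressure is zero where K_a γ z = 2c√K_a, so z_c = 2c/(γ√K_a) = 2×23.5/(18.4×0.7577) = 3.371 m.

3.37 m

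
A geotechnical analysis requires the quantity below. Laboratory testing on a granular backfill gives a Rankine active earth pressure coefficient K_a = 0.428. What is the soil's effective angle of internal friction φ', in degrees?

K_a = tan²(45° − φ/2) ⇒ 45° − φ/2 = arctan(√0.428) = 33.19°.
φ = 2(45° − 33.19°) = 23.61°.

23.6°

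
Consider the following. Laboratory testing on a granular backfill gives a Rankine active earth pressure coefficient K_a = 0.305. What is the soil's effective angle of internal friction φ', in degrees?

32.2°

K_a = tan²(45° − φ/2) ⇒ 45° − φ/2 = arctan(√0.305) = 28.91°.
φ = 2(45° − 28.91°) = 32.18°.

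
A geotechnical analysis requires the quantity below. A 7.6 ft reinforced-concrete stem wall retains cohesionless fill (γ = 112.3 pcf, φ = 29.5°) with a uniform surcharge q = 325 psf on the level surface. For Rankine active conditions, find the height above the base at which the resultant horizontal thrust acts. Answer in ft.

K_a = 0.3401.
Triangular part P₁ = ½K_aγH² = 1103 at H/3 = 2.533 ft; rectangular part P₂ = K_a q H = 840.1 at H/2 = 3.800 ft.
ȳ = (P₁·2.533 + P₂·3.800)/(P₁+P₂) = 3.081 ft.

3.08 ft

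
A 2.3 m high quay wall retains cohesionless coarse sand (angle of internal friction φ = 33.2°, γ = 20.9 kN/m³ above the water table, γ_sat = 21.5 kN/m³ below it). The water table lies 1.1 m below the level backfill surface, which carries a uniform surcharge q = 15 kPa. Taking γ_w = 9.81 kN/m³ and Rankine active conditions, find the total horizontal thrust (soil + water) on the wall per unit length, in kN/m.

31.4 kN/m

K_a = tan²(45° − φ/2) = 0.2924.
γ' = 21.5 − 9.81 = 11.69 kN/m³. h₂ = H − d_w = 1.2 m.
σ'_h: at surface K_a·q = 4.385; at WT K_a(q+γd_w) = 11.11; at base K_a(q+γd_w+γ'h₂) = 15.21 kPa.
P₁ = ½(4.385+11.11)×1.1 = 8.521; P₂ = ½(11.11+15.21)×1.2 = 15.79; P_w = ½γ_w h₂² = 7.063.
Total = 8.521+15.79+7.063 = 31.37 kN/m.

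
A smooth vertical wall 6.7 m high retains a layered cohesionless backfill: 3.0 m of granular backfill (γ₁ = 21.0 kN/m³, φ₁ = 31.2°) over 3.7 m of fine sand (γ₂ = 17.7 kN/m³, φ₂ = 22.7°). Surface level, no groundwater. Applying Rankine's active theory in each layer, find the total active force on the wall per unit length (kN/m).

187 kN/m

K_a1 = tan²(45°−31.2°/2) = 0.3175; K_a2 = tan²(45°−22.7°/2) = 0.4431.
Layer 1: σ at base = K_a1 γ₁ h₁ = 20.00 kPa; P₁ = ½×20.00×3.0 = 30.00.
Layer 2: σ_v at top = γ₁h₁ = 63.00; σ_h top = K_a2×63.00 = 27.92; σ_h base = K_a2×(63.00+17.7×3.7) = 56.93.
P₂ = ½(27.92+56.93)×3.7 = 157.0. Total P_a = 30.00+157.0 = 187.0 kN/m.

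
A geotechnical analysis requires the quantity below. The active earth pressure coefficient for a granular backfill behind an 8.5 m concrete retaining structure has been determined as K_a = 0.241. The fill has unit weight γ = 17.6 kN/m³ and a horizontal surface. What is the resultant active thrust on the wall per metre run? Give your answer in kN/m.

P = ½ K_a γ H² = 0.5 × 0.241 × 17.6 × 8.5² = 153.2 kN/m.

153 kN/m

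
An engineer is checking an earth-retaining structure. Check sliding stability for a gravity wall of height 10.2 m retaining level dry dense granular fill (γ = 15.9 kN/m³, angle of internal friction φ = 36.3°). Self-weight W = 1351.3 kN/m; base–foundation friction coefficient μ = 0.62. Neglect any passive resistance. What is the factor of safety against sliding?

3.95

K_a = tan²(45° − 36.3°/2) = 0.2563.
P_a = ½K_aγH² = 0.5×0.2563×15.9×10.2² = 212.0 kN/m, acting at H/3 = 3.400 m above the base.
FS_sliding = μW / P_a = 0.62×1351.3 / 212.0 = 3.953.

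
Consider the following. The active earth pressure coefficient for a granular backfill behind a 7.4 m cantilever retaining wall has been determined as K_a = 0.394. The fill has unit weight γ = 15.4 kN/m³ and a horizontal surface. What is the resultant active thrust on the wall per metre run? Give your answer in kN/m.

P = ½ K_a γ H² = 0.5 × 0.394 × 15.4 × 7.4² = 166.1 kN/m.

166 kN/m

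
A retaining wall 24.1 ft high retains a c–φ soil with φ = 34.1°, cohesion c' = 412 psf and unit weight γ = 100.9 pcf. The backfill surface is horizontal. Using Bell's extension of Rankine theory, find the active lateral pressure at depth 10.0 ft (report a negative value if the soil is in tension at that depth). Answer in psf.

K_a = (1 − sin φ)/(1 + sin φ) = 0.2815.
σ_a = K_a γ z − 2c√K_a = 0.2815×100.9×10.0 − 2×412×0.5306 = -153.1 psf.

-153 psf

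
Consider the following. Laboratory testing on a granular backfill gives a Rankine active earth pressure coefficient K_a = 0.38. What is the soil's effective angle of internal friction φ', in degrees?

26.7°

K_a = tan²(45° − φ/2) ⇒ 45° − φ/2 = arctan(√0.38) = 31.65°.
φ = 2(45° − 31.65°) = 26.70°.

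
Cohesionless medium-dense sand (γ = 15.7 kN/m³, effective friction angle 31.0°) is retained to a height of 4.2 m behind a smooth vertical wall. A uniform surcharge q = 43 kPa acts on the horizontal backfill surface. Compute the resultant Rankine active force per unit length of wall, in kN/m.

102 kN/m

K_a = tan²(45° − φ/2) = 0.3201.
Soil triangle: ½ K_a γ H² = 0.5×0.3201×15.7×4.2² = 44.33 kN/m.
Surcharge rectangle: K_a q H = 0.3201×43×4.2 = 57.81 kN/m.
Total = 44.33 + 57.81 = 102.1 kN/m.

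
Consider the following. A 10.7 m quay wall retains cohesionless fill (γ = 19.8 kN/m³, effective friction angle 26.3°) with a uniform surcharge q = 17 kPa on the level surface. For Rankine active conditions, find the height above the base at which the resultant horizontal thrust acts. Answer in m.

K_a = 0.3859.
Triangular part P₁ = ½K_aγH² = 437.4 at H/3 = 3.567 m; rectangular part P₂ = K_a q H = 70.20 at H/2 = 5.350 m.
ȳ = (P₁·3.567 + P₂·5.350)/(P₁+P₂) = 3.813 m.

3.81 m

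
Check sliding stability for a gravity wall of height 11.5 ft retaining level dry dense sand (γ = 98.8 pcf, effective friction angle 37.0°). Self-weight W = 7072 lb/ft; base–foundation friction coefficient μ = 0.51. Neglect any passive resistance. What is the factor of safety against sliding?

2.22

K_a = tan²(45° − 37.0°/2) = 0.2486.
P_a = ½K_aγH² = 0.5×0.2486×98.8×11.5² = 1624 lb/ft, acting at H/3 = 3.833 ft above the base.
FS_sliding = μW / P_a = 0.51×7072 / 1624 = 2.221.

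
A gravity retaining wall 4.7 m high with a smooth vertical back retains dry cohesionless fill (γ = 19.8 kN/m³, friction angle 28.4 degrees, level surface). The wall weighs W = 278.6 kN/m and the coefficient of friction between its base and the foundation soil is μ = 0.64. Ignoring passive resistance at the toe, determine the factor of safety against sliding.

2.29

K_a = tan²(45° − 28.4°/2) = 0.3554.
P_a = ½K_aγH² = 0.5×0.3554×19.8×4.7² = 77.71 kN/m, acting at H/3 = 1.567 m above the base.
FS_sliding = μW / P_a = 0.64×278.6 / 77.71 = 2.294.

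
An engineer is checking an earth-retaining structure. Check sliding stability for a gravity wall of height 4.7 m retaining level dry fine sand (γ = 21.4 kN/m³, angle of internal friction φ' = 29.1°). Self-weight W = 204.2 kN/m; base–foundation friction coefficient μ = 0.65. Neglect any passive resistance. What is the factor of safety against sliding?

1.62

K_a = tan²(45° − 29.1°/2) = 0.3456.
P_a = ½K_aγH² = 0.5×0.3456×21.4×4.7² = 81.69 kN/m, acting at H/3 = 1.567 m above the base.
FS_sliding = μW / P_a = 0.65×204.2 / 81.69 = 1.625.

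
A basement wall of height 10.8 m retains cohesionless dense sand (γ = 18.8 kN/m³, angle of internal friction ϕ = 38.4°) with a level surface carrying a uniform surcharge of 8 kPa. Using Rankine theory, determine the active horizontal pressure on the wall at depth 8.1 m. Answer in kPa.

K_a = (1 − sin φ)/(1 + sin φ) = 0.2337.
σ_v = γz + q = 18.8 × 8.1 + 8 = 160.3 kPa.
σ_h = K_a σ_v = 0.2337 × 160.3 = 37.46 kPa.

37.5 kPa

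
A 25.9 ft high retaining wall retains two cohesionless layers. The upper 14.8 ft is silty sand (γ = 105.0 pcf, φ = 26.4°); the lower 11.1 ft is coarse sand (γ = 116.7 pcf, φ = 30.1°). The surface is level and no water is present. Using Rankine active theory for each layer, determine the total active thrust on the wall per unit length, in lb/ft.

12500 lb/ft

K_a1 = tan²(45°−26.4°/2) = 0.3844; K_a2 = tan²(45°−30.1°/2) = 0.3320.
Layer 1: σ at base = K_a1 γ₁ h₁ = 597.4 psf; P₁ = ½×597.4×14.8 = 4421.
Layer 2: σ_v at top = γ₁h₁ = 1554; σ_h top = K_a2×1554 = 515.9; σ_h base = K_a2×(1554+116.7×11.1) = 946.0.
P₂ = ½(515.9+946.0)×11.1 = 8113. Total P_a = 4421+8113 = 12530 lb/ft.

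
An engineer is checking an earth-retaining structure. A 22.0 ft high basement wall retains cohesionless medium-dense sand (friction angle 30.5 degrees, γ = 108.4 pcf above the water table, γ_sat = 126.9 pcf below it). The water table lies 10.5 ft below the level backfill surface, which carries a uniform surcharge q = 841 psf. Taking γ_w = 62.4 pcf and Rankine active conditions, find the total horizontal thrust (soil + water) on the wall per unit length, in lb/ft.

K_a = tan²(45° − φ/2) = 0.3267.
γ' = 126.9 − 62.4 = 64.50 pcf. h₂ = H − d_w = 11.5 ft.
σ'_h: at surface K_a·q = 274.7; at WT K_a(q+γd_w) = 646.5; at base K_a(q+γd_w+γ'h₂) = 888.8 psf.
P₁ = ½(274.7+646.5)×10.5 = 4837; P₂ = ½(646.5+888.8)×11.5 = 8828; P_w = ½γ_w h₂² = 4126.
Total = 4837+8828+4126 = 17790 lb/ft.

17800 lb/ft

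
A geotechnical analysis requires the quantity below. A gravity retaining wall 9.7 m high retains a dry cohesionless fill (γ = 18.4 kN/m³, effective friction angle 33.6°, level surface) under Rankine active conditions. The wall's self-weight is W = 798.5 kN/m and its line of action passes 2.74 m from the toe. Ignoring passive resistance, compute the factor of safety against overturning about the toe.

K_a = tan²(45° − 33.6°/2) = 0.2875.
P_a = ½K_aγH² = 0.5×0.2875×18.4×9.7² = 248.9 kN/m, acting at H/3 = 3.233 m above the base.
Overturning moment M_o = P_a × H/3 = 248.9 × 3.233 = 804.7.
Resisting moment M_r = W × 2.74 = 798.5 × 2.74 = 2188.
FS_overturning = M_r/M_o = 2188/804.7 = 2.719.

2.72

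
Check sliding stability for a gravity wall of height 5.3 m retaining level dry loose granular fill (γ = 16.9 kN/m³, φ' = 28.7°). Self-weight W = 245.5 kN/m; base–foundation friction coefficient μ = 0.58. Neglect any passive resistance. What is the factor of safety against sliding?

K_a = tan²(45° − 28.7°/2) = 0.3511.
P_a = ½K_aγH² = 0.5×0.3511×16.9×5.3² = 83.35 kN/m, acting at H/3 = 1.767 m above the base.
FS_sliding = μW / P_a = 0.58×245.5 / 83.35 = 1.708.

1.71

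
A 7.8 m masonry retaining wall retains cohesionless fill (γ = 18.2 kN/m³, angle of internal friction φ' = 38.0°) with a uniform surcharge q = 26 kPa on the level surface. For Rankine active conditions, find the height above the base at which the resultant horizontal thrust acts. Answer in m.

2.95 m

K_a = 0.2379.
Triangular part P₁ = ½K_aγH² = 131.7 at H/3 = 2.600 m; rectangular part P₂ = K_a q H = 48.24 at H/2 = 3.900 m.
ȳ = (P₁·2.600 + P₂·3.900)/(P₁+P₂) = 2.949 m.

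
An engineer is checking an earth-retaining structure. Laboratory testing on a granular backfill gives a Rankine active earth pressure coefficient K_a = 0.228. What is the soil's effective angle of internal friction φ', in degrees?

39.0°

K_a = tan²(45° − φ/2) ⇒ 45° − φ/2 = arctan(√0.228) = 25.52°.
φ = 2(45° − 25.52°) = 38.95°.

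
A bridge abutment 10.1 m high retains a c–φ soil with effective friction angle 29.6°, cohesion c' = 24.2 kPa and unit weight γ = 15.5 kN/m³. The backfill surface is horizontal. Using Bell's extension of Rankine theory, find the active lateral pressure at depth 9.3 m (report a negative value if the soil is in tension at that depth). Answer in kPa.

K_a = (1 − sin φ)/(1 + sin φ) = 0.3387.
σ_a = K_a γ z − 2c√K_a = 0.3387×15.5×9.3 − 2×24.2×0.5820 = 20.66 kPa.

20.7 kPa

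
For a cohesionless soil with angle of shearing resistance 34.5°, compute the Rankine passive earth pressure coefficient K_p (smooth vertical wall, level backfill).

K_p = (1 + sin φ)/(1 − sin φ) = tan²(45° + 34.5°/2) = 3.613.

3.61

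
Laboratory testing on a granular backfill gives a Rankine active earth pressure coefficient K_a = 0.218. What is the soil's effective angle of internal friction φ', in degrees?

K_a = tan²(45° − φ/2) ⇒ 45° − φ/2 = arctan(√0.218) = 25.03°.
φ = 2(45° − 25.03°) = 39.94°.

39.9°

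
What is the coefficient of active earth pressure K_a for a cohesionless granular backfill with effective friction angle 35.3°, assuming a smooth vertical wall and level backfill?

0.268

K_a = (1 − sin φ)/(1 + sin φ) = (1 − sin 35.3°)/(1 + sin 35.3°) = 0.2675.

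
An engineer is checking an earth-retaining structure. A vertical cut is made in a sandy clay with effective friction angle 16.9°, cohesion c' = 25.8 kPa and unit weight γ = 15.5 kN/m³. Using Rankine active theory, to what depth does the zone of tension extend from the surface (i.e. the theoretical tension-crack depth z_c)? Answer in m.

4.49 m

K_a = tan²(45° − 16.9°/2) = 0.5495; √K_a = 0.7413.
The active pressure is zero where K_a γ z = 2c√K_a, so z_c = 2c/(γ√K_a) = 2×25.8/(15.5×0.7413) = 4.491 m.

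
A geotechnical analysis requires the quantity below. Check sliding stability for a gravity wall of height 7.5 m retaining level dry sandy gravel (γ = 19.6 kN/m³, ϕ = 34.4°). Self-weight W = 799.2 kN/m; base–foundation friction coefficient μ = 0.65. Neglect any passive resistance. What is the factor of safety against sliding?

K_a = tan²(45° − 34.4°/2) = 0.2780.
P_a = ½K_aγH² = 0.5×0.2780×19.6×7.5² = 153.2 kN/m, acting at H/3 = 2.500 m above the base.
FS_sliding = μW / P_a = 0.65×799.2 / 153.2 = 3.390.

3.39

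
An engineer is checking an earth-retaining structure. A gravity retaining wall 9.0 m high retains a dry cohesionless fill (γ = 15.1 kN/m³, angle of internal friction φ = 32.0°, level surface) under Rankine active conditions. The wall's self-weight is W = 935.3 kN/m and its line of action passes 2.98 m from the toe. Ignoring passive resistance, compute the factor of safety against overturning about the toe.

K_a = tan²(45° − 32.0°/2) = 0.3073.
P_a = ½K_aγH² = 0.5×0.3073×15.1×9.0² = 187.9 kN/m, acting at H/3 = 3.000 m above the base.
Overturning moment M_o = P_a × H/3 = 187.9 × 3.000 = 563.7.
Resisting moment M_r = W × 2.98 = 935.3 × 2.98 = 2787.
FS_overturning = M_r/M_o = 2787/563.7 = 4.944.

4.94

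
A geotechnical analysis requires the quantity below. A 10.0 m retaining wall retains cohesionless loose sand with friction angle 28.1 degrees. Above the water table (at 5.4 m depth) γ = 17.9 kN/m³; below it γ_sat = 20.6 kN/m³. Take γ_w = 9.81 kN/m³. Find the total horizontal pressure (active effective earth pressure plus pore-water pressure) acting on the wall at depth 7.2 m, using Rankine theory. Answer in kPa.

59.4 kPa

K_a = (1 − sin φ)/(1 + sin φ) = 0.3596.
γ' = 20.6 − 9.81 = 10.79 kN/m³.
Effective vertical stress at 7.2 m: σ'_v = 17.9×5.4 + 10.79×1.80 = 116.1 kPa.
σ'_h = K_a σ'_v = 0.3596 × 116.1 = 41.74 kPa; u = γ_w × 1.80 = 17.66 kPa.
Total σ_h = 41.74 + 17.66 = 59.40 kPa.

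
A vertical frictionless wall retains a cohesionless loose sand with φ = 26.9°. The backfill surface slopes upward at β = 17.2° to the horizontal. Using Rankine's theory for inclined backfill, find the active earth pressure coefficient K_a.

K_a = cos β · (cos β − √(cos²β − cos²φ)) / (cos β + √(cos²β − cos²φ)).
cos β = 0.9553, cos φ = 0.8918, √(cos²β − cos²φ) = 0.3424.
K_a = 0.9553 × (0.9553 − 0.3424)/(0.9553 + 0.3424) = 0.4511.

0.451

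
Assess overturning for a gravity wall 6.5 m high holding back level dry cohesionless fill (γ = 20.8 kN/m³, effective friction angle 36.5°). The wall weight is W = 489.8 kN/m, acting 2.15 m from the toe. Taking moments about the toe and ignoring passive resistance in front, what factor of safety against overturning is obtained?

4.35

K_a = tan²(45° − 36.5°/2) = 0.2541.
P_a = ½K_aγH² = 0.5×0.2541×20.8×6.5² = 111.6 kN/m, acting at H/3 = 2.167 m above the base.
Overturning moment M_o = P_a × H/3 = 111.6 × 2.167 = 241.9.
Resisting moment M_r = W × 2.15 = 489.8 × 2.15 = 1053.
FS_overturning = M_r/M_o = 1053/241.9 = 4.354.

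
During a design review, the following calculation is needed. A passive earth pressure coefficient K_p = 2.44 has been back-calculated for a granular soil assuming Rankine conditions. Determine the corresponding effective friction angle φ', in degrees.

K_p = (1+sin φ)/(1−sin φ) ⇒ sin φ = (K_p − 1)/(K_p + 1) = 0.4186.
φ = arcsin(0.4186) = 24.75°.

24.7°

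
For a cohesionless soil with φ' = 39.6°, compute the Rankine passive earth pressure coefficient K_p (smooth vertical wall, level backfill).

K_p = (1 + sin φ)/(1 − sin φ) = tan²(45° + 39.6°/2) = 4.516.

4.52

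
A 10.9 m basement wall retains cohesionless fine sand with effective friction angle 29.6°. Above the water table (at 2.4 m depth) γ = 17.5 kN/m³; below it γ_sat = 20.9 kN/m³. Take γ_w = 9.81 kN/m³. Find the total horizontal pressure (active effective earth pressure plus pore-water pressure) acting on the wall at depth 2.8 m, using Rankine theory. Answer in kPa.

K_a = (1 − sin φ)/(1 + sin φ) = 0.3387.
γ' = 20.9 − 9.81 = 11.09 kN/m³.
Effective vertical stress at 2.8 m: σ'_v = 17.5×2.4 + 11.09×0.400 = 46.44 kPa.
σ'_h = K_a σ'_v = 0.3387 × 46.44 = 15.73 kPa; u = γ_w × 0.400 = 3.924 kPa.
Total σ_h = 15.73 + 3.924 = 19.65 kPa.

19.7 kPa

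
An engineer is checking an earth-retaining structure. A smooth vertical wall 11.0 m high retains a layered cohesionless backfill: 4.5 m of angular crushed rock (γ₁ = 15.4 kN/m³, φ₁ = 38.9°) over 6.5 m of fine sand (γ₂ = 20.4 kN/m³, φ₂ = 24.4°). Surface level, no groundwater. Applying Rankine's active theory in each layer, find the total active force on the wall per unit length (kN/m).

402 kN/m

K_a1 = tan²(45°−38.9°/2) = 0.2285; K_a2 = tan²(45°−24.4°/2) = 0.4153.
Layer 1: σ at base = K_a1 γ₁ h₁ = 15.84 kPa; P₁ = ½×15.84×4.5 = 35.63.
Layer 2: σ_v at top = γ₁h₁ = 69.30; σ_h top = K_a2×69.30 = 28.78; σ_h base = K_a2×(69.30+20.4×6.5) = 83.85.
P₂ = ½(28.78+83.85)×6.5 = 366.1. Total P_a = 35.63+366.1 = 401.7 kN/m.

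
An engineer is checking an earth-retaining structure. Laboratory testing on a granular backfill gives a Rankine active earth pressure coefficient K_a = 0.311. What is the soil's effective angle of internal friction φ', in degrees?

K_a = tan²(45° − φ/2) ⇒ 45° − φ/2 = arctan(√0.311) = 29.15°.
φ = 2(45° − 29.15°) = 31.71°.

31.7°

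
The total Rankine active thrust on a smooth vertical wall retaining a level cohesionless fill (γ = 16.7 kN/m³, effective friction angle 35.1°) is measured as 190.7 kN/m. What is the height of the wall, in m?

K_a = 0.2698. P_a = ½ K_a γ H² ⇒ H = √(2P_a/(K_a γ)).
H = √(2×190.7/(0.2698×16.7)) = 9.200 m.

9.20 m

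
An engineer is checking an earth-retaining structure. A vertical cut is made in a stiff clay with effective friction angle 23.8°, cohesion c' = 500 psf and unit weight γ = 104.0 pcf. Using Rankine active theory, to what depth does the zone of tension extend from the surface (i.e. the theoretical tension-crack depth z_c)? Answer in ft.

K_a = tan²(45° − 23.8°/2) = 0.4250; √K_a = 0.6519.
The active pressure is zero where K_a γ z = 2c√K_a, so z_c = 2c/(γ√K_a) = 2×500/(104.0×0.6519) = 14.75 ft.

14.7 ft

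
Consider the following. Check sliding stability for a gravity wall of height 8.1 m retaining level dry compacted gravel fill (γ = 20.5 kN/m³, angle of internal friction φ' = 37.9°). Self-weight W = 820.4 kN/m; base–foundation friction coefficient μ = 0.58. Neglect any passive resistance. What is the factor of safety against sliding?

2.96

K_a = tan²(45° − 37.9°/2) = 0.2389.
P_a = ½K_aγH² = 0.5×0.2389×20.5×8.1² = 160.7 kN/m, acting at H/3 = 2.700 m above the base.
FS_sliding = μW / P_a = 0.58×820.4 / 160.7 = 2.961.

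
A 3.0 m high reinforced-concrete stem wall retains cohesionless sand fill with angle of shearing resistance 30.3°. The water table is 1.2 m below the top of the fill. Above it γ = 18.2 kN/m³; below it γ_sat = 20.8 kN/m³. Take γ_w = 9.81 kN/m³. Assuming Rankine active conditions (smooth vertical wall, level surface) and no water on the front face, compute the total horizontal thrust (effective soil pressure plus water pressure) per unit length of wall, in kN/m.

39.0 kN/m

K_a = tan²(45° − φ/2) = 0.3293.
γ' = 20.8 − 9.81 = 10.99 kN/m³. Depth below WT = 1.8 m.
σ'_h at WT = K_a γ d_w = 7.192 kPa; at base = 7.192 + K_a γ' × 1.8 = 13.71 kPa.
P₁ (0–1.2 m) = ½×7.192×1.2 = 4.315. P₂ (1.2–3.0 m) = ½(7.192+13.71)×1.8 = 18.81.
P_w = ½ γ_w h₂² = 0.5×9.81×1.8² = 15.89. Total = 4.315+18.81+15.89 = 39.02 kN/m.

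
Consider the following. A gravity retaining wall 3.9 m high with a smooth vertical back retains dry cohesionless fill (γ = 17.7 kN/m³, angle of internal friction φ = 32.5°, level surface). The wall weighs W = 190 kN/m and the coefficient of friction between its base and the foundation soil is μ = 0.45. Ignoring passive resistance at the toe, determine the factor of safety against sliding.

K_a = tan²(45° − 32.5°/2) = 0.3010.
P_a = ½K_aγH² = 0.5×0.3010×17.7×3.9² = 40.51 kN/m, acting at H/3 = 1.300 m above the base.
FS_sliding = μW / P_a = 0.45×190 / 40.51 = 2.110.

2.11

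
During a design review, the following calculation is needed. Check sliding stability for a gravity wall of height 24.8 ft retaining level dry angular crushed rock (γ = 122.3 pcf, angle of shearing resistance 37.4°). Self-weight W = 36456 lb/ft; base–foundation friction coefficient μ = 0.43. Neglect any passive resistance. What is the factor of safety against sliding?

1.71

K_a = tan²(45° − 37.4°/2) = 0.2443.
P_a = ½K_aγH² = 0.5×0.2443×122.3×24.8² = 9187 lb/ft, acting at H/3 = 8.267 ft above the base.
FS_sliding = μW / P_a = 0.43×36456 / 9187 = 1.706.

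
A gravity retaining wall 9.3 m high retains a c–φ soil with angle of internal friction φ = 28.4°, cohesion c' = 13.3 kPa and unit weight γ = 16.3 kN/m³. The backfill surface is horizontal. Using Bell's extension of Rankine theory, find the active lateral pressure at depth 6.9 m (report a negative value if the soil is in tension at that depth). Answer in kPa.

24.1 kPa

K_a = (1 − sin φ)/(1 + sin φ) = 0.3554.
σ_a = K_a γ z − 2c√K_a = 0.3554×16.3×6.9 − 2×13.3×0.5961 = 24.11 kPa.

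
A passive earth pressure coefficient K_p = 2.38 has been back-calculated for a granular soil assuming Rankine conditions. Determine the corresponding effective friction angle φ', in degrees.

24.1°

K_p = (1+sin φ)/(1−sin φ) ⇒ sin φ = (K_p − 1)/(K_p + 1) = 0.4083.
φ = arcsin(0.4083) = 24.10°.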